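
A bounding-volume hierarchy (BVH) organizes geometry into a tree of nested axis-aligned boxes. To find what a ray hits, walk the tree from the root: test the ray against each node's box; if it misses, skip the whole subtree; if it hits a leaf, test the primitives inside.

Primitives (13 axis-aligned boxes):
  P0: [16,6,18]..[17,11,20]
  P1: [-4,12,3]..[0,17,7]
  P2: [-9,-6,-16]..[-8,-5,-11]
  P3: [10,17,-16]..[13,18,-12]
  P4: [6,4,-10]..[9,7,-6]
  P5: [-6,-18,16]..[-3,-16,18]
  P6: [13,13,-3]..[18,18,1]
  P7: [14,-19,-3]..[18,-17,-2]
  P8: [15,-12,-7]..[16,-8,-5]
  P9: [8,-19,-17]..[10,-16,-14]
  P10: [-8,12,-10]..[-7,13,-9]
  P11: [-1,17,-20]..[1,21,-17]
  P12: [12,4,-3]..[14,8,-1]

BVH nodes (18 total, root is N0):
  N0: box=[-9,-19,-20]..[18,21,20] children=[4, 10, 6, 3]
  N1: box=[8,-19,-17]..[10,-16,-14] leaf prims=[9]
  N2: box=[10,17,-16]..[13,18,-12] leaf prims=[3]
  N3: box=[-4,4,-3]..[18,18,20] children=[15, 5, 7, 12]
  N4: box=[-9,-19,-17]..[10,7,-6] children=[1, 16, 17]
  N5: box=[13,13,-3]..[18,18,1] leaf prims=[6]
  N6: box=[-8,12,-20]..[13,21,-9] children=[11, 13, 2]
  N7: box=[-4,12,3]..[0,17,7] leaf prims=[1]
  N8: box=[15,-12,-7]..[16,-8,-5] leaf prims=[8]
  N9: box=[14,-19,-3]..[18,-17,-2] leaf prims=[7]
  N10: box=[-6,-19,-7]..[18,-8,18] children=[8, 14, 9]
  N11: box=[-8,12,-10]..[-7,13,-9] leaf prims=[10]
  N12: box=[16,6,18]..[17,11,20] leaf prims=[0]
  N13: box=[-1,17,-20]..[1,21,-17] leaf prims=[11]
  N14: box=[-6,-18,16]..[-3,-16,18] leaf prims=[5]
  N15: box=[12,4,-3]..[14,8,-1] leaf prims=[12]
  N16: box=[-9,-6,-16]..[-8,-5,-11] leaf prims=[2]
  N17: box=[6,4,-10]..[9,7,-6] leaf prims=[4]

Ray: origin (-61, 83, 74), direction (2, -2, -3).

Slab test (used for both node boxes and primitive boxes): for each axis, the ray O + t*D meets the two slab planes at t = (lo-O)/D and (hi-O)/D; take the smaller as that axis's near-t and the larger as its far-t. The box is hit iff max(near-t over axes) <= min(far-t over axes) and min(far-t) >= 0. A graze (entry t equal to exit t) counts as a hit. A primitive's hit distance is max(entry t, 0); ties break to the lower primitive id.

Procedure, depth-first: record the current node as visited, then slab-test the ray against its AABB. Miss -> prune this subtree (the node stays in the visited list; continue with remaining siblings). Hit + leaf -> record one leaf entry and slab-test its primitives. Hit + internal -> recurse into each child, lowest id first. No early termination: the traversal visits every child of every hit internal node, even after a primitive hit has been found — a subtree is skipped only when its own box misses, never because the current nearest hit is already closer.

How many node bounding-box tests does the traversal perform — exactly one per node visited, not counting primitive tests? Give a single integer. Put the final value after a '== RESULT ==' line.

Traverse from the root:
N0 x:[26,79/2] y:[31,51] z:[18,94/3] -> hit [31,94/3], descend [3, 4, 6, 10]
  N3 x:[57/2,79/2] y:[65/2,79/2] z:[18,77/3] -> miss, prune
  N4 x:[26,71/2] y:[38,51] z:[80/3,91/3] -> miss, prune
  N6 x:[53/2,37] y:[31,71/2] z:[83/3,94/3] -> hit [31,94/3], descend [2, 11, 13]
    N2 x:[71/2,37] y:[65/2,33] z:[86/3,30] -> miss, prune
    N11 x:[53/2,27] y:[35,71/2] z:[83/3,28] -> miss, prune
    N13 x:[30,31] y:[31,33] z:[91/3,94/3] -> hit [31,31] leaf, test {P11@t=31}
  N10 x:[55/2,79/2] y:[91/2,51] z:[56/3,27] -> miss, prune

order=[0, 3, 4, 6, 2, 11, 13, 10]  |boxes|=8  |leaves|=1  hit=P11

== RESULT ==
8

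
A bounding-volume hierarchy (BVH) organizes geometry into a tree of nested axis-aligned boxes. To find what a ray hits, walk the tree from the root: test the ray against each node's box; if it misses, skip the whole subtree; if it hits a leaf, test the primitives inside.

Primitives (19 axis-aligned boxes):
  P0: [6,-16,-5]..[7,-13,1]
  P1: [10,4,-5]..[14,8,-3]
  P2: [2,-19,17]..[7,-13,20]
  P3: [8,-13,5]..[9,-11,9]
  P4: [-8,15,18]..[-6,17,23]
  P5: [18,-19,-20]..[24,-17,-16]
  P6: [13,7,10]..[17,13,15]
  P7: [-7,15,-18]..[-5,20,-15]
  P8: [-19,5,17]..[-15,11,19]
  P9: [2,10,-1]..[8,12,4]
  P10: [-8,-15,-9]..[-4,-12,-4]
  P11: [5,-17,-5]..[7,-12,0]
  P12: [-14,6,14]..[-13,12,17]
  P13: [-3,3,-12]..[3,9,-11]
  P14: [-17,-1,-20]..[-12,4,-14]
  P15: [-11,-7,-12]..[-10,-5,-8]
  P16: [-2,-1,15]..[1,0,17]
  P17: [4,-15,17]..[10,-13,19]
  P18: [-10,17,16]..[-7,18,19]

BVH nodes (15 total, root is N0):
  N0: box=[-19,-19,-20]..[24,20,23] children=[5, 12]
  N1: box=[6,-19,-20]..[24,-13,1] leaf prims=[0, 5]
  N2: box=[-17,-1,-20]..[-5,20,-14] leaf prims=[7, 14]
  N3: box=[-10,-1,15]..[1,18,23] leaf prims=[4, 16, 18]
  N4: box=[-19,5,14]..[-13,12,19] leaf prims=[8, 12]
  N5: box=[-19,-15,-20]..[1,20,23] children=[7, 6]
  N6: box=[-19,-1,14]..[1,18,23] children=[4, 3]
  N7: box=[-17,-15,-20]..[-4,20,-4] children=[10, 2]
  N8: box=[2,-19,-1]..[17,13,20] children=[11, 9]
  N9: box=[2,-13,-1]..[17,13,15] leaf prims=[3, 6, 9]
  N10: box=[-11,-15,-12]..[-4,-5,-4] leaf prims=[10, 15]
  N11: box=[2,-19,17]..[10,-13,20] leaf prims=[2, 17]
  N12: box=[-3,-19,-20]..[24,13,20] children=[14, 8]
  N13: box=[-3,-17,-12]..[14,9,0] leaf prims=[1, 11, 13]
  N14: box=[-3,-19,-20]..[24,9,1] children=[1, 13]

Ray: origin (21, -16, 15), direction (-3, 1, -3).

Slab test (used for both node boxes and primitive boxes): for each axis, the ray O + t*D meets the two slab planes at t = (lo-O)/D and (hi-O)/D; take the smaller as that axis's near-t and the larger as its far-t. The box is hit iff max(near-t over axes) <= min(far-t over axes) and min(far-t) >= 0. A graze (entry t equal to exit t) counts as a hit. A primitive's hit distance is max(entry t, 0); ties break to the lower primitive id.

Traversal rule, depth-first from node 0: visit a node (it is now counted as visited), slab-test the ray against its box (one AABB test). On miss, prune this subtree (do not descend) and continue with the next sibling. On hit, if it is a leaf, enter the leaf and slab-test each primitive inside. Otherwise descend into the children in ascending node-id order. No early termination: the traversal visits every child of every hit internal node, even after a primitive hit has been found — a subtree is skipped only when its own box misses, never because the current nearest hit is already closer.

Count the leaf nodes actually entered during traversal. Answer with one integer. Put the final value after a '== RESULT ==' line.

Trace the traversal:
N0 x:[-1,40/3] y:[-3,36] z:[-8/3,35/3] -> hit [-1,35/3], descend [5, 12]
  N5 x:[20/3,40/3] y:[1,36] z:[-8/3,35/3] -> hit [20/3,35/3], descend [6, 7]
    N6 x:[20/3,40/3] y:[15,34] z:[-8/3,1/3] -> miss, prune
    N7 x:[25/3,38/3] y:[1,36] z:[19/3,35/3] -> hit [25/3,35/3], descend [2, 10]
      N2 x:[26/3,38/3] y:[15,36] z:[29/3,35/3] -> miss, prune
      N10 x:[25/3,32/3] y:[1,11] z:[19/3,9] -> hit [25/3,9] leaf, test {P10(miss), P15(miss)}
  N12 x:[-1,8] y:[-3,29] z:[-5/3,35/3] -> hit [-1,8], descend [8, 14]
    N8 x:[4/3,19/3] y:[-3,29] z:[-5/3,16/3] -> hit [4/3,16/3], descend [9, 11]
      N9 x:[4/3,19/3] y:[3,29] z:[0,16/3] -> hit [3,16/3] leaf, test {P3(miss), P6(miss), P9(miss)}
      N11 x:[11/3,19/3] y:[-3,3] z:[-5/3,-2/3] -> miss, prune
    N14 x:[-1,8] y:[-3,25] z:[14/3,35/3] -> hit [14/3,8], descend [1, 13]
      N1 x:[-1,5] y:[-3,3] z:[14/3,35/3] -> miss, prune
      N13 x:[7/3,8] y:[-1,25] z:[5,9] -> hit [5,8] leaf, test {P1(miss), P11(miss), P13(miss)}

Summary -> nodes [0, 5, 6, 7, 2, 10, 12, 8, 9, 11, 14, 1, 13]; box-tests=13; leaf-entries=3; first=miss

== RESULT ==
3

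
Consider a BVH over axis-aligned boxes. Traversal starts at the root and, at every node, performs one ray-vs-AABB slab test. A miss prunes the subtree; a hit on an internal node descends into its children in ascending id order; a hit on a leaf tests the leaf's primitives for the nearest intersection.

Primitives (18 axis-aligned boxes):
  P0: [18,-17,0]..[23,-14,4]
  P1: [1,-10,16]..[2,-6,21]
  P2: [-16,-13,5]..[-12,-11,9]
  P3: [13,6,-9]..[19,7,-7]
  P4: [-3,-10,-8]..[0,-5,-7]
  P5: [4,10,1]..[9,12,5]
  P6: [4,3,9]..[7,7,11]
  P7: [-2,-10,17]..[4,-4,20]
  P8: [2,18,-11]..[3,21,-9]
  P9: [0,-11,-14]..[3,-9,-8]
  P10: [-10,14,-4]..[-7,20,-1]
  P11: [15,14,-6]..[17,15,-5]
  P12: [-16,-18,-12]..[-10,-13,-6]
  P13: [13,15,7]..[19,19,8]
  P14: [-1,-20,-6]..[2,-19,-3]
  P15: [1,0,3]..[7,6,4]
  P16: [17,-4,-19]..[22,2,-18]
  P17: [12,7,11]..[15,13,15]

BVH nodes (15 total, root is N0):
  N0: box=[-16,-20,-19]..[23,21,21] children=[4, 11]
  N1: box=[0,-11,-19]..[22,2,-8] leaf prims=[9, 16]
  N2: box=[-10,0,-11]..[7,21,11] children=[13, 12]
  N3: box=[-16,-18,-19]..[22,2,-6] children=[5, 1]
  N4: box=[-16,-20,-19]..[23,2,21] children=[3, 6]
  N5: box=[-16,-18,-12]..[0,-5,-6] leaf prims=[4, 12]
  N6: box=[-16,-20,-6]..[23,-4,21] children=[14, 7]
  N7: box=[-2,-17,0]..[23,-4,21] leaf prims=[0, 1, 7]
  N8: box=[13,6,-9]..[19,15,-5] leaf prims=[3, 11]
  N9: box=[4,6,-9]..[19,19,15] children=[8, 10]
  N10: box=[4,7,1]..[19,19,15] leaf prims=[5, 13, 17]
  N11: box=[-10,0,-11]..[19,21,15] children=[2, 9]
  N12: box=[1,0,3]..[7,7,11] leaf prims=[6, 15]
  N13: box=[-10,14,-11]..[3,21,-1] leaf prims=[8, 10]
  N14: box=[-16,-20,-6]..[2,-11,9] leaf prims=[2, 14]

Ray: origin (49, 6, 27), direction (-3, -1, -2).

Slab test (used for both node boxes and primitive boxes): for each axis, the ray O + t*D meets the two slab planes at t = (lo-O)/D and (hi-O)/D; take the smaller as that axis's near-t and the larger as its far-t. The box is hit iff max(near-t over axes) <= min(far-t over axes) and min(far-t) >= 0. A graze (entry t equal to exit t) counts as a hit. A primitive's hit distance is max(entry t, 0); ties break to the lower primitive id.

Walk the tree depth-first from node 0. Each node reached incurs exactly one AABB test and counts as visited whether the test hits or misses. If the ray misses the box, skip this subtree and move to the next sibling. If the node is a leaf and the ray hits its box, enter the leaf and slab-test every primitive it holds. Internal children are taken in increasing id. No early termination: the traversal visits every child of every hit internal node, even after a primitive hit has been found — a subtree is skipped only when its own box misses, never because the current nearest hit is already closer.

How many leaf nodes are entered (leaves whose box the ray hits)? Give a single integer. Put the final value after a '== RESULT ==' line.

Traverse from the root:
N0 x:[26/3,65/3] y:[-15,26] z:[3,23] -> hit [26/3,65/3], descend [4, 11]
  N4 x:[26/3,65/3] y:[4,26] z:[3,23] -> hit [26/3,65/3], descend [3, 6]
    N3 x:[9,65/3] y:[4,24] z:[33/2,23] -> hit [33/2,65/3], descend [1, 5]
      N1 x:[9,49/3] y:[4,17] z:[35/2,23] -> miss, prune
      N5 x:[49/3,65/3] y:[11,24] z:[33/2,39/2] -> hit [33/2,39/2] leaf, test {P4(miss), P12(miss)}
    N6 x:[26/3,65/3] y:[10,26] z:[3,33/2] -> hit [10,33/2], descend [7, 14]
      N7 x:[26/3,17] y:[10,23] z:[3,27/2] -> hit [10,27/2] leaf, test {P0(miss), P1(miss), P7(miss)}
      N14 x:[47/3,65/3] y:[17,26] z:[9,33/2] -> miss, prune
  N11 x:[10,59/3] y:[-15,6] z:[6,19] -> miss, prune

9 AABB tests over nodes [0, 4, 3, 1, 5, 6, 7, 14, 11]; 2 leaves entered; closest miss.

== RESULT ==
2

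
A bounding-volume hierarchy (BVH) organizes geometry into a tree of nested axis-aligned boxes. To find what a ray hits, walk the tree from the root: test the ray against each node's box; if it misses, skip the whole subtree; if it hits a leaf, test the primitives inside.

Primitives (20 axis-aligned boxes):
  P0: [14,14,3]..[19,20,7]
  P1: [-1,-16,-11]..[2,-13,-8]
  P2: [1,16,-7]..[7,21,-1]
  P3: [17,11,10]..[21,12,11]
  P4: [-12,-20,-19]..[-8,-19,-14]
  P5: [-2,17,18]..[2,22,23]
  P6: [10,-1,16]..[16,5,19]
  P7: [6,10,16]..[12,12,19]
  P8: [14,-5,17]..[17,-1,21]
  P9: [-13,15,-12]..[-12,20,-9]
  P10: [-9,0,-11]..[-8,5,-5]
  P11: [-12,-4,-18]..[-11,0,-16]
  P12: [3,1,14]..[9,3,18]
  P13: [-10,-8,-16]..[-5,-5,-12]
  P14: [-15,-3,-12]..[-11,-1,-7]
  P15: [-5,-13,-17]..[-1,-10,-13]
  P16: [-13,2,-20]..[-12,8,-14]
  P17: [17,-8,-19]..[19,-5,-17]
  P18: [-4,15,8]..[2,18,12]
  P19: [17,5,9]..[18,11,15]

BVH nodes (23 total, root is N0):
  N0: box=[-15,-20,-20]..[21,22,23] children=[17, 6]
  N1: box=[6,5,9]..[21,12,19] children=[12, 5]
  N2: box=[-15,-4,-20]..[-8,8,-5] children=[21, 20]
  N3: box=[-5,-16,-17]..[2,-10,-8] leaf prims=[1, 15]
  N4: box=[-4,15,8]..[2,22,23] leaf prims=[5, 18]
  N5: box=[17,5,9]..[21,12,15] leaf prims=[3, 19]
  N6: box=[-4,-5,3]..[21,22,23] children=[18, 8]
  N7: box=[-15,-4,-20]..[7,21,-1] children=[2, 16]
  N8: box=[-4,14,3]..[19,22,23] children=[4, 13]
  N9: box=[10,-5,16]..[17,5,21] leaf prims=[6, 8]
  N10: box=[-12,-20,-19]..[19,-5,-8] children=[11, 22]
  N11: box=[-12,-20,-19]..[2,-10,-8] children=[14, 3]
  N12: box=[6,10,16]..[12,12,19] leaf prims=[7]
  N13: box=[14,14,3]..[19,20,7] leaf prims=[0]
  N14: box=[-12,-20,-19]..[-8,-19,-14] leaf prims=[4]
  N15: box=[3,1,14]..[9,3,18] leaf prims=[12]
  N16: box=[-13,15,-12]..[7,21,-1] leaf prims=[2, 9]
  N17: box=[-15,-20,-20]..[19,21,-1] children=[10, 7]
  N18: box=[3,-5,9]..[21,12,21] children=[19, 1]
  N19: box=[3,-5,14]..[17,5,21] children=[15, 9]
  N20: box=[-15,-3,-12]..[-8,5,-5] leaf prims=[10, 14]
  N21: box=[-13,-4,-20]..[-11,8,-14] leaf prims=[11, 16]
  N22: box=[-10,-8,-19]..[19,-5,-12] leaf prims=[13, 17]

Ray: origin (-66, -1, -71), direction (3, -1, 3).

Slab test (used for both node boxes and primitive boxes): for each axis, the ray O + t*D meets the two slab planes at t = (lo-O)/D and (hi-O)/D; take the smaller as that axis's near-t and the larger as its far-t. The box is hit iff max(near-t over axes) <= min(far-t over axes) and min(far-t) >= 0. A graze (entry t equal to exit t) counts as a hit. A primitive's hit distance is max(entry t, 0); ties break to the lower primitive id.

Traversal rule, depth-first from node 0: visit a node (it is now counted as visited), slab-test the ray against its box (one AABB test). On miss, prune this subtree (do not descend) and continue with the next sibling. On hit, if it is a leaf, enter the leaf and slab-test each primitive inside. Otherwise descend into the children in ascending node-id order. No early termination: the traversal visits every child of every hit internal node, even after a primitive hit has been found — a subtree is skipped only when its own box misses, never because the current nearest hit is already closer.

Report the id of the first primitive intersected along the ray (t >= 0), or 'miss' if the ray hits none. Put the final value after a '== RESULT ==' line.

Traverse from the root:
N0 x:[17,29] y:[-23,19] z:[17,94/3] -> hit [17,19], descend [6, 17]
  N6 x:[62/3,29] y:[-23,4] z:[74/3,94/3] -> miss, prune
  N17 x:[17,85/3] y:[-22,19] z:[17,70/3] -> hit [17,19], descend [7, 10]
    N7 x:[17,73/3] y:[-22,3] z:[17,70/3] -> miss, prune
    N10 x:[18,85/3] y:[4,19] z:[52/3,21] -> hit [18,19], descend [11, 22]
      N11 x:[18,68/3] y:[9,19] z:[52/3,21] -> hit [18,19], descend [3, 14]
        N3 x:[61/3,68/3] y:[9,15] z:[18,21] -> miss, prune
        N14 x:[18,58/3] y:[18,19] z:[52/3,19] -> hit [18,19] leaf, test {P4@t=18}
      N22 x:[56/3,85/3] y:[4,7] z:[52/3,59/3] -> miss, prune

Visited [0, 6, 17, 7, 10, 11, 3, 14, 22]. Tests: 9 box, 1 leaf. Nearest: P4.

== RESULT ==
4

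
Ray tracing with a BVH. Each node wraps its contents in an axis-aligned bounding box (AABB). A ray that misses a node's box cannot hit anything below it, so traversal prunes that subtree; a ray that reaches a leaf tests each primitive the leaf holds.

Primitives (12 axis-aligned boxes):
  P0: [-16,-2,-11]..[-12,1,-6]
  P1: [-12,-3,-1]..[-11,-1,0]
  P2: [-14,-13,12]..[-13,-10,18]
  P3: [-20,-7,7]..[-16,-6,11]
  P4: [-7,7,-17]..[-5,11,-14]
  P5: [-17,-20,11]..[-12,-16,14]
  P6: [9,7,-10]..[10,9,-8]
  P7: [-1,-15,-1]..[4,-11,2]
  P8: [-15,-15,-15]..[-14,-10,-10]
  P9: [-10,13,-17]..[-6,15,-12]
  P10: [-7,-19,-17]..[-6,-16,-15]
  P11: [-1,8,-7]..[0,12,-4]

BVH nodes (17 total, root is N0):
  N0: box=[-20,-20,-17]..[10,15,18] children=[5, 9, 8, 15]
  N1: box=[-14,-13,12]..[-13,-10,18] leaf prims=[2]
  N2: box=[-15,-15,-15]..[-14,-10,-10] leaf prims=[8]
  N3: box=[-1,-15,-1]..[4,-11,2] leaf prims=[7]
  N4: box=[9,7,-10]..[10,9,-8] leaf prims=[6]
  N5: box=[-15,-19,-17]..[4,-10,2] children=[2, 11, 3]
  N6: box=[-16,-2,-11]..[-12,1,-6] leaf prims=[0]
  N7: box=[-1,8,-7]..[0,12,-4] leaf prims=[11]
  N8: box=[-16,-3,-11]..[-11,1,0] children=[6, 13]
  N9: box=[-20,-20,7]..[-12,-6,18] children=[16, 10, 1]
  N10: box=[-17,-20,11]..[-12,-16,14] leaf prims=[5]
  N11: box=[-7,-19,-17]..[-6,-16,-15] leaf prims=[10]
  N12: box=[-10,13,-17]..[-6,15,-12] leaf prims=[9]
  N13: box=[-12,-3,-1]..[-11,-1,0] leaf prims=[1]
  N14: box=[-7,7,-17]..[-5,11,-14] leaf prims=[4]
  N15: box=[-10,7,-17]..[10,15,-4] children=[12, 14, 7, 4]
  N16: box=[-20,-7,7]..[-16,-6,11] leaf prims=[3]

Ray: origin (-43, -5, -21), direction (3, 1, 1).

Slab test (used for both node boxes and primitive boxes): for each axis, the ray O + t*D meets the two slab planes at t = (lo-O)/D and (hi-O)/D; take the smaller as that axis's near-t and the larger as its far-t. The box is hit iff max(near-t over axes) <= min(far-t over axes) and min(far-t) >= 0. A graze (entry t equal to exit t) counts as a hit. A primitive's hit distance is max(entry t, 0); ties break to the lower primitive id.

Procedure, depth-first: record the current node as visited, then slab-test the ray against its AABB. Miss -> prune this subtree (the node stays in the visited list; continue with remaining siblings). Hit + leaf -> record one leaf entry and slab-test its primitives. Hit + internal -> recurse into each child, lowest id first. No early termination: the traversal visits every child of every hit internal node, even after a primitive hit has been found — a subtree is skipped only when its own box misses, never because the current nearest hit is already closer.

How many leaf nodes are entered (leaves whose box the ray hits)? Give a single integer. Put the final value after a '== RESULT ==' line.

Traverse from the root:
N0 x:[23/3,53/3] y:[-15,20] z:[4,39] -> hit [23/3,53/3], descend [5, 8, 9, 15]
  N5 x:[28/3,47/3] y:[-14,-5] z:[4,23] -> miss, prune
  N8 x:[9,32/3] y:[2,6] z:[10,21] -> miss, prune
  N9 x:[23/3,31/3] y:[-15,-1] z:[28,39] -> miss, prune
  N15 x:[11,53/3] y:[12,20] z:[4,17] -> hit [12,17], descend [4, 7, 12, 14]
    N4 x:[52/3,53/3] y:[12,14] z:[11,13] -> miss, prune
    N7 x:[14,43/3] y:[13,17] z:[14,17] -> hit [14,43/3] leaf, test {P11@t=14}
    N12 x:[11,37/3] y:[18,20] z:[4,9] -> miss, prune
    N14 x:[12,38/3] y:[12,16] z:[4,7] -> miss, prune

Summary -> nodes [0, 5, 8, 9, 15, 4, 7, 12, 14]; box-tests=9; leaf-entries=1; first=P11

== RESULT ==
1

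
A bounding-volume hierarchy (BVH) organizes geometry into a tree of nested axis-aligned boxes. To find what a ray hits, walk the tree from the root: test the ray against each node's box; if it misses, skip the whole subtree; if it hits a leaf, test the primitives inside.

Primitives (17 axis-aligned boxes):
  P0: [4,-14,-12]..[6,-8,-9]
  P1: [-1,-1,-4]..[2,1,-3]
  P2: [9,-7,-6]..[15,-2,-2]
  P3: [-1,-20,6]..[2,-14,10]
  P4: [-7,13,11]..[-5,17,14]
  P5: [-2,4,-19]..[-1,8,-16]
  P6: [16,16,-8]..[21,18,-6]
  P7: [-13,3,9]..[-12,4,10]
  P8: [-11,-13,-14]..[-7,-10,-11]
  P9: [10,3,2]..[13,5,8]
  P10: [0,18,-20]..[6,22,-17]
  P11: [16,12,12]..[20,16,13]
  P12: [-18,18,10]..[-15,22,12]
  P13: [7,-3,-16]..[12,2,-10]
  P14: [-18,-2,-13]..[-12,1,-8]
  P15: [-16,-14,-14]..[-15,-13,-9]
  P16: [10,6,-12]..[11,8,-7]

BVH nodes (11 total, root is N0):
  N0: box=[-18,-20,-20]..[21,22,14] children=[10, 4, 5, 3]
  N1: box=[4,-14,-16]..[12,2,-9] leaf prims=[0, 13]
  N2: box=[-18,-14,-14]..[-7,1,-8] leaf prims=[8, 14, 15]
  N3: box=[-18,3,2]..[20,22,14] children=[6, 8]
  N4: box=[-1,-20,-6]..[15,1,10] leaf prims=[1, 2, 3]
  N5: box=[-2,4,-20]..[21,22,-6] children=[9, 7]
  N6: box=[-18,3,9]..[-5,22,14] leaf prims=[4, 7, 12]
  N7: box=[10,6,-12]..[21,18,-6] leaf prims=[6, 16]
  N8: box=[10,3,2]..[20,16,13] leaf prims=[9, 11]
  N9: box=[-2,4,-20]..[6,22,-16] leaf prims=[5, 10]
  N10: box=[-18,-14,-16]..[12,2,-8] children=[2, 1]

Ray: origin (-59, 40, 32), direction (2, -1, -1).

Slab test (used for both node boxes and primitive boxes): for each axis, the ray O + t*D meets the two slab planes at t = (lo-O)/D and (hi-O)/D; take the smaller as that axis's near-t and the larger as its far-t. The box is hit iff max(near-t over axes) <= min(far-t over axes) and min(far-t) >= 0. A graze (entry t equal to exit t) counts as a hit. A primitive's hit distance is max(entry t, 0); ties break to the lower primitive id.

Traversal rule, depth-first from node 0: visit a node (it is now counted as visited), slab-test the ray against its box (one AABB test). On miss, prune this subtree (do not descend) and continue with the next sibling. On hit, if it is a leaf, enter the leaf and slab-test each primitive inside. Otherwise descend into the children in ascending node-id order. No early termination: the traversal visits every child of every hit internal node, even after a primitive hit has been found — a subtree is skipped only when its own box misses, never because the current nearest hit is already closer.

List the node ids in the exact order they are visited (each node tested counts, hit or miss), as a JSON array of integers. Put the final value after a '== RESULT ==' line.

Traverse from the root:
N0 x:[41/2,40] y:[18,60] z:[18,52] -> hit [41/2,40], descend [3, 4, 5, 10]
  N3 x:[41/2,79/2] y:[18,37] z:[18,30] -> hit [41/2,30], descend [6, 8]
    N6 x:[41/2,27] y:[18,37] z:[18,23] -> hit [41/2,23] leaf, test {P4(miss), P7(miss), P12@t=41/2}
    N8 x:[69/2,79/2] y:[24,37] z:[19,30] -> miss, prune
  N4 x:[29,37] y:[39,60] z:[22,38] -> miss, prune
  N5 x:[57/2,40] y:[18,36] z:[38,52] -> miss, prune
  N10 x:[41/2,71/2] y:[38,54] z:[40,48] -> miss, prune

order=[0, 3, 6, 8, 4, 5, 10]  |boxes|=7  |leaves|=1  hit=P12

== RESULT ==
[0, 3, 6, 8, 4, 5, 10]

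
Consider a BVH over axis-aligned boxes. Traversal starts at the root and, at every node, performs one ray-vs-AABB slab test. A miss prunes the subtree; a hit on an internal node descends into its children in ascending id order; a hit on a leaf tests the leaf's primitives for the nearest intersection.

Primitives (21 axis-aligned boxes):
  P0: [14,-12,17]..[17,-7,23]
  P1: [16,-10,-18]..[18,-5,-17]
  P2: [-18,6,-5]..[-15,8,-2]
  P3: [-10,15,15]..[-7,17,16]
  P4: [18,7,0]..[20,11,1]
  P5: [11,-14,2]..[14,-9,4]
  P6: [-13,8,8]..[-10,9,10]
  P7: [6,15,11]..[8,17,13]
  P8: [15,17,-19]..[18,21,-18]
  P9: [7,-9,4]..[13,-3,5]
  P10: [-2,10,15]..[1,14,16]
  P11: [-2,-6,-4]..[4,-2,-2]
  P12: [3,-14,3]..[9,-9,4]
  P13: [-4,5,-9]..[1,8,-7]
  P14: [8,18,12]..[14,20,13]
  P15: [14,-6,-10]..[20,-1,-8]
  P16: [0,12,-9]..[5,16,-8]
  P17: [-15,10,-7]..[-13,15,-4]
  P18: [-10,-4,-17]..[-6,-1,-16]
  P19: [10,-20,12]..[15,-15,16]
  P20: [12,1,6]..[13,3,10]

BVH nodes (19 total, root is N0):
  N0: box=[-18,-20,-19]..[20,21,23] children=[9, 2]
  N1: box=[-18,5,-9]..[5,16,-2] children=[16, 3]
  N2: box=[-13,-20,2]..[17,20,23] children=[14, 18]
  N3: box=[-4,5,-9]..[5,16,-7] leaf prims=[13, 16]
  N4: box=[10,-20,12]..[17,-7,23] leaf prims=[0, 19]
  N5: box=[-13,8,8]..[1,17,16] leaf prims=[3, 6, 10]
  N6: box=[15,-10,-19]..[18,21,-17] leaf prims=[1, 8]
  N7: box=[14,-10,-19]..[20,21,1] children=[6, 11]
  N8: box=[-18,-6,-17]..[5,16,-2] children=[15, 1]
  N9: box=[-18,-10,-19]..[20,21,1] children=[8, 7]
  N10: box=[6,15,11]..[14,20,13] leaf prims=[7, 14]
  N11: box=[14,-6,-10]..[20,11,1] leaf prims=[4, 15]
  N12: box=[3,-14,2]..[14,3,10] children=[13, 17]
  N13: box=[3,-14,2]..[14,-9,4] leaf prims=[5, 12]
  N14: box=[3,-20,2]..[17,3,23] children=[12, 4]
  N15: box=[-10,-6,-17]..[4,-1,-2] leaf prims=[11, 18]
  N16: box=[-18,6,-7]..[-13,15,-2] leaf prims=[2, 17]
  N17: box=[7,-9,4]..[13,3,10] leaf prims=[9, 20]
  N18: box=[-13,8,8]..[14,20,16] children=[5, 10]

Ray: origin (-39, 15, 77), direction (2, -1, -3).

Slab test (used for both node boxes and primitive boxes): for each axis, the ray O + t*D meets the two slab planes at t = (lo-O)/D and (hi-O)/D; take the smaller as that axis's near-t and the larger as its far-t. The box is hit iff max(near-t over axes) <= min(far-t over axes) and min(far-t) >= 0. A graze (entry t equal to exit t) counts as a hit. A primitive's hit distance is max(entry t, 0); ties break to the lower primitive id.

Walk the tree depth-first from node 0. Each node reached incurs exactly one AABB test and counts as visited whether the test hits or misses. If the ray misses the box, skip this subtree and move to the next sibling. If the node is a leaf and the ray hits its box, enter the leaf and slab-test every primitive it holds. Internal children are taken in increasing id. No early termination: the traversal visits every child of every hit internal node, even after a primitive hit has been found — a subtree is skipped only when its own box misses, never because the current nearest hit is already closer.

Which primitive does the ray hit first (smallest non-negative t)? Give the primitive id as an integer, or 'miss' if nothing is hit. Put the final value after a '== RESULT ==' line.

Traverse from the root:
N0 x:[21/2,59/2] y:[-6,35] z:[18,32] -> hit [18,59/2], descend [2, 9]
  N2 x:[13,28] y:[-5,35] z:[18,25] -> hit [18,25], descend [14, 18]
    N14 x:[21,28] y:[12,35] z:[18,25] -> hit [21,25], descend [4, 12]
      N4 x:[49/2,28] y:[22,35] z:[18,65/3] -> miss, prune
      N12 x:[21,53/2] y:[12,29] z:[67/3,25] -> hit [67/3,25], descend [13, 17]
        N13 x:[21,53/2] y:[24,29] z:[73/3,25] -> hit [73/3,25] leaf, test {P5@t=25, P12(miss)}
        N17 x:[23,26] y:[12,24] z:[67/3,73/3] -> hit [23,24] leaf, test {P9@t=24, P20(miss)}
    N18 x:[13,53/2] y:[-5,7] z:[61/3,23] -> miss, prune
  N9 x:[21/2,59/2] y:[-6,25] z:[76/3,32] -> miss, prune

Visited [0, 2, 14, 4, 12, 13, 17, 18, 9]. Tests: 9 box, 2 leaf. Nearest: P9.

== RESULT ==
9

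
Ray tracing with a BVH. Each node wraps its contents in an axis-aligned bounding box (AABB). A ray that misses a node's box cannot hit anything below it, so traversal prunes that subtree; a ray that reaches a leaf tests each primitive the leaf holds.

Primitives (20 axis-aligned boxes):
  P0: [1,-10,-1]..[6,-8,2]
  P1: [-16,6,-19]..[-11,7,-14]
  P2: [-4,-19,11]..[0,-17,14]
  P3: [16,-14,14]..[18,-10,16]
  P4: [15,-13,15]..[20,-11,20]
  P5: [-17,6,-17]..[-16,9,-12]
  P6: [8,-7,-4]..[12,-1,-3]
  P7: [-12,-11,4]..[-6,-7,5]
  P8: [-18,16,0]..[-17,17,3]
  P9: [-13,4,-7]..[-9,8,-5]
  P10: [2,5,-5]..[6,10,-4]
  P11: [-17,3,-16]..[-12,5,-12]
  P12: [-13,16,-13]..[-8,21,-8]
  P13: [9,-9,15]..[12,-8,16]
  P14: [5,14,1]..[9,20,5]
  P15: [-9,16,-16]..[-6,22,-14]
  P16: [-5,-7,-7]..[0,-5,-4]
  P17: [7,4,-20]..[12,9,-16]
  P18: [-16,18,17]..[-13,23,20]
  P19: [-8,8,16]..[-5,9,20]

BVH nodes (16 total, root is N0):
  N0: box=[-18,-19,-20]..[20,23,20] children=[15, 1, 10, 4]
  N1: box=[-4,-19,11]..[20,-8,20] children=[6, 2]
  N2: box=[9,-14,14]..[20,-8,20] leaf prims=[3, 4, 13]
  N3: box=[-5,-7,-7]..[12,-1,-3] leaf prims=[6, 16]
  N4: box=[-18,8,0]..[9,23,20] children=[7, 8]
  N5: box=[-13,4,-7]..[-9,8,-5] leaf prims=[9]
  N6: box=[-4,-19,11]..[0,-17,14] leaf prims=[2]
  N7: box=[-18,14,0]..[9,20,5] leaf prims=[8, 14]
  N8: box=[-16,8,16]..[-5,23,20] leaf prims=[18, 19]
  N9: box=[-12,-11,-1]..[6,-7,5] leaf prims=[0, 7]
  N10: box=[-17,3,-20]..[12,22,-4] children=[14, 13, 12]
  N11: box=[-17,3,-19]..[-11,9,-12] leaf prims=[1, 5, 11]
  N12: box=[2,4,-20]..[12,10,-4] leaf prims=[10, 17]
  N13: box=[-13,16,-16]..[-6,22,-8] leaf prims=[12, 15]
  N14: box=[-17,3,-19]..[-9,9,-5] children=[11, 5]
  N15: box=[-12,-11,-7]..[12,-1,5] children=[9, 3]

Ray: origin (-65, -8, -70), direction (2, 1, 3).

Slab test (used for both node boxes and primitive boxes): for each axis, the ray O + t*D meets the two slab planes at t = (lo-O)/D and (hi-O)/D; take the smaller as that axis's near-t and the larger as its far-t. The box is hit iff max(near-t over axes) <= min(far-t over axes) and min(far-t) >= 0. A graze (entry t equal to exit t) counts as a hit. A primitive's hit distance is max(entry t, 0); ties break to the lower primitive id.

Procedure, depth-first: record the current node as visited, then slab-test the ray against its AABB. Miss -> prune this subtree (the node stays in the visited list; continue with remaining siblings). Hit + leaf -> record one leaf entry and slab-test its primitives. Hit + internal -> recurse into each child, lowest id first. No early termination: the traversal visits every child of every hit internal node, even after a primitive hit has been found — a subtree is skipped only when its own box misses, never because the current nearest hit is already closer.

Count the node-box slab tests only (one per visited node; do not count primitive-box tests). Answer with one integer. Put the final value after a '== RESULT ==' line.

Traverse from the root:
N0 x:[47/2,85/2] y:[-11,31] z:[50/3,30] -> hit [47/2,30], descend [1, 4, 10, 15]
  N1 x:[61/2,85/2] y:[-11,0] z:[27,30] -> miss, prune
  N4 x:[47/2,37] y:[16,31] z:[70/3,30] -> hit [47/2,30], descend [7, 8]
    N7 x:[47/2,37] y:[22,28] z:[70/3,25] -> hit [47/2,25] leaf, test {P8@t=24, P14(miss)}
    N8 x:[49/2,30] y:[16,31] z:[86/3,30] -> hit [86/3,30] leaf, test {P18(miss), P19(miss)}
  N10 x:[24,77/2] y:[11,30] z:[50/3,22] -> miss, prune
  N15 x:[53/2,77/2] y:[-3,7] z:[21,25] -> miss, prune

order=[0, 1, 4, 7, 8, 10, 15]  |boxes|=7  |leaves|=2  hit=P8

== RESULT ==
7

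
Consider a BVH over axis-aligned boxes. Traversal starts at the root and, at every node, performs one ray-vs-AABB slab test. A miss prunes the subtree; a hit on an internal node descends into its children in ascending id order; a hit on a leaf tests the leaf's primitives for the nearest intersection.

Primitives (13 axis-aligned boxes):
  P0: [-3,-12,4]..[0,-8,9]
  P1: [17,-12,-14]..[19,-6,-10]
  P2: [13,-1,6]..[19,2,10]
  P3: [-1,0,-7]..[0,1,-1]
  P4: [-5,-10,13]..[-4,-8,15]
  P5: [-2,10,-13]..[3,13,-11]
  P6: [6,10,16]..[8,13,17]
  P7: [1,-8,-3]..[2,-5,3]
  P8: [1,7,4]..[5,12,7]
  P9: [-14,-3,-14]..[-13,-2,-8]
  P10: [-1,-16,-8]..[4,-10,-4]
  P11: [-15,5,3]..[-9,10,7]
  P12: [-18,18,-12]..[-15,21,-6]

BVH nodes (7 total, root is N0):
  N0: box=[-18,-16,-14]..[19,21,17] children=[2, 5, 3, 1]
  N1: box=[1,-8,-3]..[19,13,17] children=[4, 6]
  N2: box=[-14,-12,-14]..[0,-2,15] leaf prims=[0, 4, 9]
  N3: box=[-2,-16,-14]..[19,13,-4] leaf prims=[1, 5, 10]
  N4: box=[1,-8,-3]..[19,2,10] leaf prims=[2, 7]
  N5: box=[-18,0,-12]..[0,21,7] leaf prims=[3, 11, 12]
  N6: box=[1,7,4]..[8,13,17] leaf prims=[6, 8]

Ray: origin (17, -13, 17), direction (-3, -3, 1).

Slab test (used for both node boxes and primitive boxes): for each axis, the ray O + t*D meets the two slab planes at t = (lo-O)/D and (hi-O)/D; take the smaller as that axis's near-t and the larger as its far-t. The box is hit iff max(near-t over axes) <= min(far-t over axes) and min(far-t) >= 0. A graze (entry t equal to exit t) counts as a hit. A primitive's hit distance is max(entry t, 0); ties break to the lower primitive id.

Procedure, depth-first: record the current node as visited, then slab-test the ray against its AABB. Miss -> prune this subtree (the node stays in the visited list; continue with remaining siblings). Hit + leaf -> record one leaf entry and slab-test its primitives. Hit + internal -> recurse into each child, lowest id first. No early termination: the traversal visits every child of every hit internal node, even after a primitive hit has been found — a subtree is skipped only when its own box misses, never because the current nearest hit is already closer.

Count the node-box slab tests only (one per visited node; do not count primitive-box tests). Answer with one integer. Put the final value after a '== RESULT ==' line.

Trace the traversal:
N0 x:[-2/3,35/3] y:[-34/3,1] z:[-31,0] -> hit [-2/3,0], descend [1, 2, 3, 5]
  N1 x:[-2/3,16/3] y:[-26/3,-5/3] z:[-20,0] -> miss, prune
  N2 x:[17/3,31/3] y:[-11/3,-1/3] z:[-31,-2] -> miss, prune
  N3 x:[-2/3,19/3] y:[-26/3,1] z:[-31,-21] -> miss, prune
  N5 x:[17/3,35/3] y:[-34/3,-13/3] z:[-29,-10] -> miss, prune

Visited [0, 1, 2, 3, 5]. Tests: 5 box, 0 leaf. Nearest: miss.

== RESULT ==
5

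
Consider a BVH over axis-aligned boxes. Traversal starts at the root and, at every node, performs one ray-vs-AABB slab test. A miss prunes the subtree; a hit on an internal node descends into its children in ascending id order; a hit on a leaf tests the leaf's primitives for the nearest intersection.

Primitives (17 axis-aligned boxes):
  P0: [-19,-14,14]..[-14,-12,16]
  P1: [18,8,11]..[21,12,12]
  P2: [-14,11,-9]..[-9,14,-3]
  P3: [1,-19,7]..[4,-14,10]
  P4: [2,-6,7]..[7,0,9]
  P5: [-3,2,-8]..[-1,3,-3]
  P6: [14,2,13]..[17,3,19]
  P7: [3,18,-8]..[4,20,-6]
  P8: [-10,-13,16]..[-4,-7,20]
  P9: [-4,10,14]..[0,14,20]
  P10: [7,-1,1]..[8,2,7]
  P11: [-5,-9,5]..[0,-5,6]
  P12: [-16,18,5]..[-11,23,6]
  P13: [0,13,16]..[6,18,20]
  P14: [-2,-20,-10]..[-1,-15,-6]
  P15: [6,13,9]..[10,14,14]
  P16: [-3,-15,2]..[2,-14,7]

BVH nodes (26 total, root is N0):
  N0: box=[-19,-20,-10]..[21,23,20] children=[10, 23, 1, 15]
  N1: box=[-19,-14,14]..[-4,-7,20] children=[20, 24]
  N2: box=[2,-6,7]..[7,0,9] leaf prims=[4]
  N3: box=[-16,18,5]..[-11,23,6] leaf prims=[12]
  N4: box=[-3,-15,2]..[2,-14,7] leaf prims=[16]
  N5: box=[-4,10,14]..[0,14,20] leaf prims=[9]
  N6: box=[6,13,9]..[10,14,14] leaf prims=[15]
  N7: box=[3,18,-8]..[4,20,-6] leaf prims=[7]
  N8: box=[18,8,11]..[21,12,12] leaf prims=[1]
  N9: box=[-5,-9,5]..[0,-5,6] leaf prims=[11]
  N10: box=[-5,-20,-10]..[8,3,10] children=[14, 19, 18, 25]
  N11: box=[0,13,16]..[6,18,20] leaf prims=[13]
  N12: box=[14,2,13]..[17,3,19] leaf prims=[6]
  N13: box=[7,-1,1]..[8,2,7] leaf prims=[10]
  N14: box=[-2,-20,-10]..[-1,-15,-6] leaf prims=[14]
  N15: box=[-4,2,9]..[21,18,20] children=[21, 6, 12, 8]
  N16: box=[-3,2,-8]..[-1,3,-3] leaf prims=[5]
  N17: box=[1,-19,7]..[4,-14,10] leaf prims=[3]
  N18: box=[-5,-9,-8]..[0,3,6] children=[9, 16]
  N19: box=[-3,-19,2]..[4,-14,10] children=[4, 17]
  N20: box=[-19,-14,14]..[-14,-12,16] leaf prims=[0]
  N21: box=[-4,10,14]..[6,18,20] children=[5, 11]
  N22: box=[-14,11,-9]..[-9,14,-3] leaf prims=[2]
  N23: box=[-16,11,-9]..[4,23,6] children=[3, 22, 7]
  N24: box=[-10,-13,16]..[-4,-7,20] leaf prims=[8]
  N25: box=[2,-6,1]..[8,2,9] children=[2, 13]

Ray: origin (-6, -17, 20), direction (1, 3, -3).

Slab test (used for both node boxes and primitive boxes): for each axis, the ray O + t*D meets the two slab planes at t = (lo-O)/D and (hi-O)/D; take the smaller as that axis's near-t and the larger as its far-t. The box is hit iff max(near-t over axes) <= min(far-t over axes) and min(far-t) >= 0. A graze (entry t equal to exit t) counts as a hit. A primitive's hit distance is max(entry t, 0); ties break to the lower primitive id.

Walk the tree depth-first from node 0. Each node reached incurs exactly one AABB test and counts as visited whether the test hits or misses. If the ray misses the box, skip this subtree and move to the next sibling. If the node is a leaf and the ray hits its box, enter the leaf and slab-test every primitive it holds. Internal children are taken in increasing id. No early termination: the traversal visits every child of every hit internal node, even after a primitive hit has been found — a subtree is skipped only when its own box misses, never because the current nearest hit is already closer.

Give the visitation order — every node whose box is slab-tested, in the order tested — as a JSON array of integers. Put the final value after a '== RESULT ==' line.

Trace the traversal:
N0 x:[-13,27] y:[-1,40/3] z:[0,10] -> hit [0,10], descend [1, 10, 15, 23]
  N1 x:[-13,2] y:[1,10/3] z:[0,2] -> hit [1,2], descend [20, 24]
    N20 x:[-13,-8] y:[1,5/3] z:[4/3,2] -> miss, prune
    N24 x:[-4,2] y:[4/3,10/3] z:[0,4/3] -> hit [4/3,4/3] leaf, test {P8@t=4/3}
  N10 x:[1,14] y:[-1,20/3] z:[10/3,10] -> hit [10/3,20/3], descend [14, 18, 19, 25]
    N14 x:[4,5] y:[-1,2/3] z:[26/3,10] -> miss, prune
    N18 x:[1,6] y:[8/3,20/3] z:[14/3,28/3] -> hit [14/3,6], descend [9, 16]
      N9 x:[1,6] y:[8/3,4] z:[14/3,5] -> miss, prune
      N16 x:[3,5] y:[19/3,20/3] z:[23/3,28/3] -> miss, prune
    N19 x:[3,10] y:[-2/3,1] z:[10/3,6] -> miss, prune
    N25 x:[8,14] y:[11/3,19/3] z:[11/3,19/3] -> miss, prune
  N15 x:[2,27] y:[19/3,35/3] z:[0,11/3] -> miss, prune
  N23 x:[-10,10] y:[28/3,40/3] z:[14/3,29/3] -> hit [28/3,29/3], descend [3, 7, 22]
    N3 x:[-10,-5] y:[35/3,40/3] z:[14/3,5] -> miss, prune
    N7 x:[9,10] y:[35/3,37/3] z:[26/3,28/3] -> miss, prune
    N22 x:[-8,-3] y:[28/3,31/3] z:[23/3,29/3] -> miss, prune

Summary -> nodes [0, 1, 20, 24, 10, 14, 18, 9, 16, 19, 25, 15, 23, 3, 7, 22]; box-tests=16; leaf-entries=1; first=P8

== RESULT ==
[0, 1, 20, 24, 10, 14, 18, 9, 16, 19, 25, 15, 23, 3, 7, 22]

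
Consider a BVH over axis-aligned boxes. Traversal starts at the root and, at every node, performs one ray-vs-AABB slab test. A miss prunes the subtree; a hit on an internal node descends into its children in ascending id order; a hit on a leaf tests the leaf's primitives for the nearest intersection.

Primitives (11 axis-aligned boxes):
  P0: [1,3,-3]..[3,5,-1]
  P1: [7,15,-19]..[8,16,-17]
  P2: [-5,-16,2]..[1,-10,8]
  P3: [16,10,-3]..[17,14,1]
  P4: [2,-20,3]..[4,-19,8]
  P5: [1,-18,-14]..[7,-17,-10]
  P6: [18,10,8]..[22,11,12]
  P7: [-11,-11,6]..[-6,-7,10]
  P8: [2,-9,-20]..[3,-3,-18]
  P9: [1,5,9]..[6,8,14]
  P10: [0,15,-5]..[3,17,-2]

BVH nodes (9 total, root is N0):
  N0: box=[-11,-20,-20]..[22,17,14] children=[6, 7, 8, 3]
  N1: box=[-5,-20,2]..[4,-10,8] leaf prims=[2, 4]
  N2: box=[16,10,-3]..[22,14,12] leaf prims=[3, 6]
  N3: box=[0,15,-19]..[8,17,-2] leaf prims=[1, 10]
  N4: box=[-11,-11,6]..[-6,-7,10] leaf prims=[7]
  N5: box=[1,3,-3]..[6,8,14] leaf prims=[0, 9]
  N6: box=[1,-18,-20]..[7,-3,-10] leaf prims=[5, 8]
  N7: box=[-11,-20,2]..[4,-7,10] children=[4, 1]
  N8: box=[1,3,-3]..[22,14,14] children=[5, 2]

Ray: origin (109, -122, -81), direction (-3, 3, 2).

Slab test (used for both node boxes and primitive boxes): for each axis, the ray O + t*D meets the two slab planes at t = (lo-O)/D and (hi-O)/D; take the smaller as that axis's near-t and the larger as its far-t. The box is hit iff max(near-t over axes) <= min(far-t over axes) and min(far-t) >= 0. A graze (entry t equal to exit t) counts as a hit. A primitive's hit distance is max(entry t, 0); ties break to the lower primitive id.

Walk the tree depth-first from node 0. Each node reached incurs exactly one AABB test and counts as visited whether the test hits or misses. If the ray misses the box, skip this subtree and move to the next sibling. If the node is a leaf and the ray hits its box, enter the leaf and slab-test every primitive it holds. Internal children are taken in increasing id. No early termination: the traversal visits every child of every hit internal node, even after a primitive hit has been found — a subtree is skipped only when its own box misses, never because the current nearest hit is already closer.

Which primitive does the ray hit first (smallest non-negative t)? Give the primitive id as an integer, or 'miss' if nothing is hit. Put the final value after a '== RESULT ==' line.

Traverse from the root:
N0 x:[29,40] y:[34,139/3] z:[61/2,95/2] -> hit [34,40], descend [3, 6, 7, 8]
  N3 x:[101/3,109/3] y:[137/3,139/3] z:[31,79/2] -> miss, prune
  N6 x:[34,36] y:[104/3,119/3] z:[61/2,71/2] -> hit [104/3,71/2] leaf, test {P5@t=104/3, P8(miss)}
  N7 x:[35,40] y:[34,115/3] z:[83/2,91/2] -> miss, prune
  N8 x:[29,36] y:[125/3,136/3] z:[39,95/2] -> miss, prune

Summary -> nodes [0, 3, 6, 7, 8]; box-tests=5; leaf-entries=1; first=P5

== RESULT ==
5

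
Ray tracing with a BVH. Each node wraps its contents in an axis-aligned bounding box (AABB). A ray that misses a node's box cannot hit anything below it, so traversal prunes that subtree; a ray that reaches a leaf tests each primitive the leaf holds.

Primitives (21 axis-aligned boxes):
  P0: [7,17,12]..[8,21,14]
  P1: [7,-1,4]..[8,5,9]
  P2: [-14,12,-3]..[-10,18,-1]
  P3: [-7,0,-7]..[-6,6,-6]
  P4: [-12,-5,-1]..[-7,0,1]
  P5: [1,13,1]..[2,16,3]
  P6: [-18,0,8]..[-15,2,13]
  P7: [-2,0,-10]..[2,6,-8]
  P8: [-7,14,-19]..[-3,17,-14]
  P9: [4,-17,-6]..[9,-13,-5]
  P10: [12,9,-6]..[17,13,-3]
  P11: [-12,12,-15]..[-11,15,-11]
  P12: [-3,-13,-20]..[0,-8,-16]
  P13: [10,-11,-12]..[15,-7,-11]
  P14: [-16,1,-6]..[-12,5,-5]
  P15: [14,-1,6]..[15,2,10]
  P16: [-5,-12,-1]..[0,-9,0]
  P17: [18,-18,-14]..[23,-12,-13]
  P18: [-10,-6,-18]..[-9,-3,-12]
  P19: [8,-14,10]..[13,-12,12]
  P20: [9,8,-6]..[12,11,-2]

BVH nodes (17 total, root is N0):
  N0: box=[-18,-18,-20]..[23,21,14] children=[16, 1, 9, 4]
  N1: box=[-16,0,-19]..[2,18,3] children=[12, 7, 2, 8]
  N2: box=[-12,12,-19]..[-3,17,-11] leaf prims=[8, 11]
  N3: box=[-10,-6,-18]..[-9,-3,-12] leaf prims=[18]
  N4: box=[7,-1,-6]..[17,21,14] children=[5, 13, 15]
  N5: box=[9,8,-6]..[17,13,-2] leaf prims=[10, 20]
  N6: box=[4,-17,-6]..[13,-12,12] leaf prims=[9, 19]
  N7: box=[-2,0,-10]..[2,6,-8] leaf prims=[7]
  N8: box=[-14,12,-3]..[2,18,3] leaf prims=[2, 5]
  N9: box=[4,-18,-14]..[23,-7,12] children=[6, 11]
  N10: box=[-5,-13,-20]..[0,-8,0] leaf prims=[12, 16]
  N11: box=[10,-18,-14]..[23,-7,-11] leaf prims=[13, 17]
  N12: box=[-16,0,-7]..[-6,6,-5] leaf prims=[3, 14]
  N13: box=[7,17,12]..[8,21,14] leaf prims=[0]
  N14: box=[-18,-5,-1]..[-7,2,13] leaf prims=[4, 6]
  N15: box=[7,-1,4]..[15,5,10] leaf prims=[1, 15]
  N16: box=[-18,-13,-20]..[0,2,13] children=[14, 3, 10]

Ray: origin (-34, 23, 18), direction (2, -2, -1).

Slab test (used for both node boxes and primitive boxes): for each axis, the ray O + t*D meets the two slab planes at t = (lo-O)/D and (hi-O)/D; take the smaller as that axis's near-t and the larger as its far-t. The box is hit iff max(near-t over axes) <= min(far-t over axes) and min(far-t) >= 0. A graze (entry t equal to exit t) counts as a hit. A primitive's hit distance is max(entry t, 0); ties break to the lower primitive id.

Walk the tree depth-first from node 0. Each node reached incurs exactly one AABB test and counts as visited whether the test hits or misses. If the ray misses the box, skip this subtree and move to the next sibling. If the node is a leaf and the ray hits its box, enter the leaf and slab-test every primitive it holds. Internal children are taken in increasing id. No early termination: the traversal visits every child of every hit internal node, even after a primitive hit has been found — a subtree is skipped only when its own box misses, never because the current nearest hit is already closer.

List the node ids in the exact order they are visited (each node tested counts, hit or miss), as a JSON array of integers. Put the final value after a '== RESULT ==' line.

Traverse from the root:
N0 x:[8,57/2] y:[1,41/2] z:[4,38] -> hit [8,41/2], descend [1, 4, 9, 16]
  N1 x:[9,18] y:[5/2,23/2] z:[15,37] -> miss, prune
  N4 x:[41/2,51/2] y:[1,12] z:[4,24] -> miss, prune
  N9 x:[19,57/2] y:[15,41/2] z:[6,32] -> hit [19,41/2], descend [6, 11]
    N6 x:[19,47/2] y:[35/2,20] z:[6,24] -> hit [19,20] leaf, test {P9(miss), P19(miss)}
    N11 x:[22,57/2] y:[15,41/2] z:[29,32] -> miss, prune
  N16 x:[8,17] y:[21/2,18] z:[5,38] -> hit [21/2,17], descend [3, 10, 14]
    N3 x:[12,25/2] y:[13,29/2] z:[30,36] -> miss, prune
    N10 x:[29/2,17] y:[31/2,18] z:[18,38] -> miss, prune
    N14 x:[8,27/2] y:[21/2,14] z:[5,19] -> hit [21/2,27/2] leaf, test {P4(miss), P6(miss)}

Visited [0, 1, 4, 9, 6, 11, 16, 3, 10, 14]. Tests: 10 box, 2 leaf. Nearest: miss.

== RESULT ==
[0, 1, 4, 9, 6, 11, 16, 3, 10, 14]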